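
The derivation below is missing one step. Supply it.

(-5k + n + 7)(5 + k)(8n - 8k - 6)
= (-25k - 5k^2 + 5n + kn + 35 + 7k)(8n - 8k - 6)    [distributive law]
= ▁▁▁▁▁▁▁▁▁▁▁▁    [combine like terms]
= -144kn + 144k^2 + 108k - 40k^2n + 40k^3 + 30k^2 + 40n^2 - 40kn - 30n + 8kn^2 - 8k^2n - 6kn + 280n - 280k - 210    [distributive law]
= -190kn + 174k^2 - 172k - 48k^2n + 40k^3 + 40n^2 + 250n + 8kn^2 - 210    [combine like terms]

Applying combine like terms to the line above:

(-18k - 5k^2 + 5n + kn + 35)(8n - 8k - 6)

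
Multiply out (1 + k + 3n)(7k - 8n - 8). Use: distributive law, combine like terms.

(1 + k + 3n)(7k - 8n - 8)
= 7k - 8n - 8 + 7k^2 - 8kn - 8k + 21kn - 24n^2 - 24n    [distributive law]
= -k - 32n - 8 + 7k^2 + 13kn - 24n^2    [combine like terms]

-k - 32n - 8 + 7k^2 + 13kn - 24n^2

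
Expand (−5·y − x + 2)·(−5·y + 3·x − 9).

25·y^2 − 10·x·y + 35·y − 3·x^2 + 15·x − 18

(−5·y − x + 2)·(−5·y + 3·x − 9)
= 25·y^2 − 15·x·y + 45·y + 5·x·y − 3·x^2 + 9·x − 10·y + 6·x − 18    [distributive law]
= 25·y^2 − 10·x·y + 35·y − 3·x^2 + 15·x − 18    [combine like terms]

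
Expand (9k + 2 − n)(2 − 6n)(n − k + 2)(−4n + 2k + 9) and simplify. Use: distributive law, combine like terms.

(9k + 2 − n)(2 − 6n)(n − k + 2)(−4n + 2k + 9)
= (18k − 54kn + 4 − 12n − 2n + 6n²)(n − k + 2)(−4n + 2k + 9)    [distributive law]
= (18k − 54kn + 4 − 14n + 6n²)(n − k + 2)(−4n + 2k + 9)    [combine like terms]
= (18kn − 18k² + 36k − 54kn² + 54k²n − 108kn + 4n − 4k + 8 − 14n² + 14kn − 28n + 6n³ − 6kn² + 12n²)(−4n + 2k + 9)    [distributive law]
= (−76kn − 18k² + 32k − 60kn² + 54k²n − 24n + 8 − 2n² + 6n³)(−4n + 2k + 9)    [combine like terms]
= 304kn² − 152k²n − 684kn + 72k²n − 36k³ − 162k² − 128kn + 64k² + 288k + 240kn³ − 120k²n² − 540kn² − 216k²n² + 108k³n + 486k²n + 96n² − 48kn − 216n − 32n + 16k + 72 + 8n³ − 4kn² − 18n² − 24n⁴ + 12kn³ + 54n³    [distributive law]
= −240kn² + 406k²n − 860kn − 36k³ − 98k² + 304k + 252kn³ − 336k²n² + 108k³n + 78n² − 248n + 72 + 62n³ − 24n⁴    [combine like terms]

−240kn² + 406k²n − 860kn − 36k³ − 98k² + 304k + 252kn³ − 336k²n² + 108k³n + 78n² − 248n + 72 + 62n³ − 24n⁴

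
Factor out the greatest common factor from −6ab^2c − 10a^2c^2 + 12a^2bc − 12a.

−6ab^2c − 10a^2c^2 + 12a^2bc − 12a
= 2(−3ab^2c − 5a^2c^2 + 6a^2bc − 6a)    [factor out 2]
= 2a(−3b^2c − 5ac^2 + 6abc − 6)    [factor out a]

2a(−3b^2c − 5ac^2 + 6abc − 6)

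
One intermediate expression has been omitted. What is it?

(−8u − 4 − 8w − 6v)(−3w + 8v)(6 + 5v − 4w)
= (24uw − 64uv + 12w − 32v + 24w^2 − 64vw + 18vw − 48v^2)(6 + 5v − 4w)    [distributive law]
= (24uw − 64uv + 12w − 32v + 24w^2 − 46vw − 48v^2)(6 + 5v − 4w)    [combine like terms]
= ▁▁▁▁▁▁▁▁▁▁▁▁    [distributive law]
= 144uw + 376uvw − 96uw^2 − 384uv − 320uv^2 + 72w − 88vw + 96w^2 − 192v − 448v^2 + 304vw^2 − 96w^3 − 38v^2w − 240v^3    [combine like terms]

After distributive law, the bracketed line is:

144uw + 120uvw − 96uw^2 − 384uv − 320uv^2 + 256uvw + 72w + 60vw − 48w^2 − 192v − 160v^2 + 128vw + 144w^2 + 120vw^2 − 96w^3 − 276vw − 230v^2w + 184vw^2 − 288v^2 − 240v^3 + 192v^2w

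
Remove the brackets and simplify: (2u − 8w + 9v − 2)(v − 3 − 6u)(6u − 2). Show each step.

−312u^2v − 70uv + 60u^2 + 24u − 72u^3 − 48uvw + 16vw + 48uw − 48w + 288u^2w + 54uv^2 − 18v^2 + 58v − 12

(2u − 8w + 9v − 2)(v − 3 − 6u)(6u − 2)
= (2uv − 6u − 12u^2 − 8vw + 24w + 48uw + 9v^2 − 27v − 54uv − 2v + 6 + 12u)(6u − 2)    [distributive law]
= (−52uv + 6u − 12u^2 − 8vw + 24w + 48uw + 9v^2 − 29v + 6)(6u − 2)    [combine like terms]
= −312u^2v + 104uv + 36u^2 − 12u − 72u^3 + 24u^2 − 48uvw + 16vw + 144uw − 48w + 288u^2w − 96uw + 54uv^2 − 18v^2 − 174uv + 58v + 36u − 12    [distributive law]
= −312u^2v − 70uv + 60u^2 + 24u − 72u^3 − 48uvw + 16vw + 48uw − 48w + 288u^2w + 54uv^2 − 18v^2 + 58v − 12    [combine like terms]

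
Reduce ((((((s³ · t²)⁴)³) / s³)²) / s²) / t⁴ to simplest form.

s⁶⁴t⁴⁴

((((((s³ · t²)⁴)³) / s³)²) / s²) / t⁴
= ((((((s³ · t²)⁴)³)²) / ((s³)²)) / s²) / t⁴    [power of a quotient]
= (((((s³ · t²)⁴)⁶) / ((s³)²)) / s²) / t⁴    [power of a power]
= ((((s³ · t²)²⁴) / ((s³)²)) / s²) / t⁴    [power of a power]
= (((((s³)²⁴) · ((t²)²⁴)) / ((s³)²)) / s²) / t⁴    [power of a product]
= (((s⁷² · ((t²)²⁴)) / ((s³)²)) / s²) / t⁴    [power of a power]
= (((s⁷² · t⁴⁸) / ((s³)²)) / s²) / t⁴    [power of a power]
= (((s⁷² · t⁴⁸) / s⁶) / s²) / t⁴    [power of a power]
= s⁶⁴t⁴⁴    [quotient of powers; product of powers]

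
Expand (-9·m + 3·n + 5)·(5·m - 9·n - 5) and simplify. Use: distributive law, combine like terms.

-45·m^2 + 96·m·n + 70·m - 27·n^2 - 60·n - 25

(-9·m + 3·n + 5)·(5·m - 9·n - 5)
= -45·m^2 + 81·m·n + 45·m + 15·m·n - 27·n^2 - 15·n + 25·m - 45·n - 25    [distributive law]
= -45·m^2 + 96·m·n + 70·m - 27·n^2 - 60·n - 25    [combine like terms]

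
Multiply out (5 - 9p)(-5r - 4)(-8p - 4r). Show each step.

56pr + 100r^2 + 160p + 80r - 360p^2r - 180pr^2 - 288p^2

(5 - 9p)(-5r - 4)(-8p - 4r)
= (-25r - 20 + 45pr + 36p)(-8p - 4r)    [distributive law]
= 200pr + 100r^2 + 160p + 80r - 360p^2r - 180pr^2 - 288p^2 - 144pr    [distributive law]
= 56pr + 100r^2 + 160p + 80r - 360p^2r - 180pr^2 - 288p^2    [combine like terms]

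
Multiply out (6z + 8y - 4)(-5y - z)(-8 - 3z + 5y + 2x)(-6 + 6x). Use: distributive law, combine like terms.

(6z + 8y - 4)(-5y - z)(-8 - 3z + 5y + 2x)(-6 + 6x)
= (-30yz - 6z^2 - 40y^2 - 8yz + 20y + 4z)(-8 - 3z + 5y + 2x)(-6 + 6x)    [distributive law]
= (-38yz - 6z^2 - 40y^2 + 20y + 4z)(-8 - 3z + 5y + 2x)(-6 + 6x)    [combine like terms]
= (304yz + 114yz^2 - 190y^2z - 76xyz + 48z^2 + 18z^3 - 30yz^2 - 12xz^2 + 320y^2 + 120y^2z - 200y^3 - 80xy^2 - 160y - 60yz + 100y^2 + 40xy - 32z - 12z^2 + 20yz + 8xz)(-6 + 6x)    [distributive law]
= (264yz + 84yz^2 - 70y^2z - 76xyz + 36z^2 + 18z^3 - 12xz^2 + 420y^2 - 200y^3 - 80xy^2 - 160y + 40xy - 32z + 8xz)(-6 + 6x)    [combine like terms]
= -1584yz + 1584xyz - 504yz^2 + 504xyz^2 + 420y^2z - 420xy^2z + 456xyz - 456x^2yz - 216z^2 + 216xz^2 - 108z^3 + 108xz^3 + 72xz^2 - 72x^2z^2 - 2520y^2 + 2520xy^2 + 1200y^3 - 1200xy^3 + 480xy^2 - 480x^2y^2 + 960y - 960xy - 240xy + 240x^2y + 192z - 192xz - 48xz + 48x^2z    [distributive law]
= -1584yz + 2040xyz - 504yz^2 + 504xyz^2 + 420y^2z - 420xy^2z - 456x^2yz - 216z^2 + 288xz^2 - 108z^3 + 108xz^3 - 72x^2z^2 - 2520y^2 + 3000xy^2 + 1200y^3 - 1200xy^3 - 480x^2y^2 + 960y - 1200xy + 240x^2y + 192z - 240xz + 48x^2z    [combine like terms]

-1584yz + 2040xyz - 504yz^2 + 504xyz^2 + 420y^2z - 420xy^2z - 456x^2yz - 216z^2 + 288xz^2 - 108z^3 + 108xz^3 - 72x^2z^2 - 2520y^2 + 3000xy^2 + 1200y^3 - 1200xy^3 - 480x^2y^2 + 960y - 1200xy + 240x^2y + 192z - 240xz + 48x^2z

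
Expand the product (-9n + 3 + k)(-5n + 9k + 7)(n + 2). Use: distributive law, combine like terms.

(-9n + 3 + k)(-5n + 9k + 7)(n + 2)
= (45n^2 - 81kn - 63n - 15n + 27k + 21 - 5kn + 9k^2 + 7k)(n + 2)    [distributive law]
= (45n^2 - 86kn - 78n + 34k + 21 + 9k^2)(n + 2)    [combine like terms]
= 45n^3 + 90n^2 - 86kn^2 - 172kn - 78n^2 - 156n + 34kn + 68k + 21n + 42 + 9k^2n + 18k^2    [distributive law]
= 45n^3 + 12n^2 - 86kn^2 - 138kn - 135n + 68k + 42 + 9k^2n + 18k^2    [combine like terms]

45n^3 + 12n^2 - 86kn^2 - 138kn - 135n + 68k + 42 + 9k^2n + 18k^2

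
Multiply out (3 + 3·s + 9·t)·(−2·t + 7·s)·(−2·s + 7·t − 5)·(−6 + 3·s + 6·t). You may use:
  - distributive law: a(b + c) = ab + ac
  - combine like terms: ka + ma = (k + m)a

216·s·t − 1458·s²·t − 3222·s·t² − 108·t² + 1044·t³ − 180·t + 567·s² − 189·s³ + 630·s − 153·s³·t + 1503·s²·t² + 2232·s·t³ − 126·s⁴ − 756·t⁴

(3 + 3·s + 9·t)·(−2·t + 7·s)·(−2·s + 7·t − 5)·(−6 + 3·s + 6·t)
= (−6·t + 21·s − 6·s·t + 21·s² − 18·t² + 63·s·t)·(−2·s + 7·t − 5)·(−6 + 3·s + 6·t)    [distributive law]
= (−6·t + 21·s + 57·s·t + 21·s² − 18·t²)·(−2·s + 7·t − 5)·(−6 + 3·s + 6·t)    [combine like terms]
= (12·s·t − 42·t² + 30·t − 42·s² + 147·s·t − 105·s − 114·s²·t + 399·s·t² − 285·s·t − 42·s³ + 147·s²·t − 105·s² + 36·s·t² − 126·t³ + 90·t²)·(−6 + 3·s + 6·t)    [distributive law]
= (−126·s·t + 48·t² + 30·t − 147·s² − 105·s + 33·s²·t + 435·s·t² − 42·s³ − 126·t³)·(−6 + 3·s + 6·t)    [combine like terms]
= 756·s·t − 378·s²·t − 756·s·t² − 288·t² + 144·s·t² + 288·t³ − 180·t + 90·s·t + 180·t² + 882·s² − 441·s³ − 882·s²·t + 630·s − 315·s² − 630·s·t − 198·s²·t + 99·s³·t + 198·s²·t² − 2610·s·t² + 1305·s²·t² + 2610·s·t³ + 252·s³ − 126·s⁴ − 252·s³·t + 756·t³ − 378·s·t³ − 756·t⁴    [distributive law]
= 216·s·t − 1458·s²·t − 3222·s·t² − 108·t² + 1044·t³ − 180·t + 567·s² − 189·s³ + 630·s − 153·s³·t + 1503·s²·t² + 2232·s·t³ − 126·s⁴ − 756·t⁴    [combine like terms]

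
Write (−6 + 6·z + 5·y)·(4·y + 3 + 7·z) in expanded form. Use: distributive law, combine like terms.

−9·y − 18 − 24·z + 59·y·z + 42·z² + 20·y²

(−6 + 6·z + 5·y)·(4·y + 3 + 7·z)
= −24·y − 18 − 42·z + 24·y·z + 18·z + 42·z² + 20·y² + 15·y + 35·y·z    [distributive law]
= −9·y − 18 − 24·z + 59·y·z + 42·z² + 20·y²    [combine like terms]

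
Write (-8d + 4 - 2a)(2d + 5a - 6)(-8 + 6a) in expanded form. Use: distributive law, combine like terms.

(-8d + 4 - 2a)(2d + 5a - 6)(-8 + 6a)
= (-16d^2 - 40ad + 48d + 8d + 20a - 24 - 4ad - 10a^2 + 12a)(-8 + 6a)    [distributive law]
= (-16d^2 - 44ad + 56d + 32a - 24 - 10a^2)(-8 + 6a)    [combine like terms]
= 128d^2 - 96ad^2 + 352ad - 264a^2d - 448d + 336ad - 256a + 192a^2 + 192 - 144a + 80a^2 - 60a^3    [distributive law]
= 128d^2 - 96ad^2 + 688ad - 264a^2d - 448d - 400a + 272a^2 + 192 - 60a^3    [combine like terms]

128d^2 - 96ad^2 + 688ad - 264a^2d - 448d - 400a + 272a^2 + 192 - 60a^3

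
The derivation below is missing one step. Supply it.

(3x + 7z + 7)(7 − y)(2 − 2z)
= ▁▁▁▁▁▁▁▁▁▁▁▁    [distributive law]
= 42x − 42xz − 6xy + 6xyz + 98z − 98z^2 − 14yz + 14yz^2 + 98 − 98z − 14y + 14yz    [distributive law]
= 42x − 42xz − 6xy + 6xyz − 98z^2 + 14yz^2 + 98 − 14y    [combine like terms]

By distributive law:

(21x − 3xy + 49z − 7yz + 49 − 7y)(2 − 2z)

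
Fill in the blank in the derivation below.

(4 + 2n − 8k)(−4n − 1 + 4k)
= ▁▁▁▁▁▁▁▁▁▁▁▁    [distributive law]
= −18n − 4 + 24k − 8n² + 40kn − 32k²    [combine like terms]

Applying distributive law to the line above:

−16n − 4 + 16k − 8n² − 2n + 8kn + 32kn + 8k − 32k²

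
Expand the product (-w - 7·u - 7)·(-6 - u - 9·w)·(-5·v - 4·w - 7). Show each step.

(-w - 7·u - 7)·(-6 - u - 9·w)·(-5·v - 4·w - 7)
= (6·w + u·w + 9·w^2 + 42·u + 7·u^2 + 63·u·w + 42 + 7·u + 63·w)·(-5·v - 4·w - 7)    [distributive law]
= (69·w + 64·u·w + 9·w^2 + 49·u + 7·u^2 + 42)·(-5·v - 4·w - 7)    [combine like terms]
= -345·v·w - 276·w^2 - 483·w - 320·u·v·w - 256·u·w^2 - 448·u·w - 45·v·w^2 - 36·w^3 - 63·w^2 - 245·u·v - 196·u·w - 343·u - 35·u^2·v - 28·u^2·w - 49·u^2 - 210·v - 168·w - 294    [distributive law]
= -345·v·w - 339·w^2 - 651·w - 320·u·v·w - 256·u·w^2 - 644·u·w - 45·v·w^2 - 36·w^3 - 245·u·v - 343·u - 35·u^2·v - 28·u^2·w - 49·u^2 - 210·v - 294    [combine like terms]

-345·v·w - 339·w^2 - 651·w - 320·u·v·w - 256·u·w^2 - 644·u·w - 45·v·w^2 - 36·w^3 - 245·u·v - 343·u - 35·u^2·v - 28·u^2·w - 49·u^2 - 210·v - 294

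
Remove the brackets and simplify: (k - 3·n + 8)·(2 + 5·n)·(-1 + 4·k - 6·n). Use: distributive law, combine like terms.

62·k + 8·k^2 + 119·k·n + 20·k^2·n - 90·k·n^2 - 130·n - 189·n^2 + 90·n^3 - 16

(k - 3·n + 8)·(2 + 5·n)·(-1 + 4·k - 6·n)
= (2·k + 5·k·n - 6·n - 15·n^2 + 16 + 40·n)·(-1 + 4·k - 6·n)    [distributive law]
= (2·k + 5·k·n + 34·n - 15·n^2 + 16)·(-1 + 4·k - 6·n)    [combine like terms]
= -2·k + 8·k^2 - 12·k·n - 5·k·n + 20·k^2·n - 30·k·n^2 - 34·n + 136·k·n - 204·n^2 + 15·n^2 - 60·k·n^2 + 90·n^3 - 16 + 64·k - 96·n    [distributive law]
= 62·k + 8·k^2 + 119·k·n + 20·k^2·n - 90·k·n^2 - 130·n - 189·n^2 + 90·n^3 - 16    [combine like terms]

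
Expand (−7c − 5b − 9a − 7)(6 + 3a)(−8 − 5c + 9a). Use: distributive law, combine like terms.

546c + 210c^2 + 165ac + 105ac^2 − 54a^2c + 240b + 150bc − 150ab + 75abc − 135a^2b + 222a − 459a^2 − 243a^3 + 336

(−7c − 5b − 9a − 7)(6 + 3a)(−8 − 5c + 9a)
= (−42c − 21ac − 30b − 15ab − 54a − 27a^2 − 42 − 21a)(−8 − 5c + 9a)    [distributive law]
= (−42c − 21ac − 30b − 15ab − 75a − 27a^2 − 42)(−8 − 5c + 9a)    [combine like terms]
= 336c + 210c^2 − 378ac + 168ac + 105ac^2 − 189a^2c + 240b + 150bc − 270ab + 120ab + 75abc − 135a^2b + 600a + 375ac − 675a^2 + 216a^2 + 135a^2c − 243a^3 + 336 + 210c − 378a    [distributive law]
= 546c + 210c^2 + 165ac + 105ac^2 − 54a^2c + 240b + 150bc − 150ab + 75abc − 135a^2b + 222a − 459a^2 − 243a^3 + 336    [combine like terms]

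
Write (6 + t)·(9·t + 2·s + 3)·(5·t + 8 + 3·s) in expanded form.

(6 + t)·(9·t + 2·s + 3)·(5·t + 8 + 3·s)
= (54·t + 12·s + 18 + 9·t^2 + 2·s·t + 3·t)·(5·t + 8 + 3·s)    [distributive law]
= (57·t + 12·s + 18 + 9·t^2 + 2·s·t)·(5·t + 8 + 3·s)    [combine like terms]
= 285·t^2 + 456·t + 171·s·t + 60·s·t + 96·s + 36·s^2 + 90·t + 144 + 54·s + 45·t^3 + 72·t^2 + 27·s·t^2 + 10·s·t^2 + 16·s·t + 6·s^2·t    [distributive law]
= 357·t^2 + 546·t + 247·s·t + 150·s + 36·s^2 + 144 + 45·t^3 + 37·s·t^2 + 6·s^2·t    [combine like terms]

357·t^2 + 546·t + 247·s·t + 150·s + 36·s^2 + 144 + 45·t^3 + 37·s·t^2 + 6·s^2·t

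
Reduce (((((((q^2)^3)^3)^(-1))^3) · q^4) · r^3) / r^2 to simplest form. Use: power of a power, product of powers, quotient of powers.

q^(-50)r

(((((((q^2)^3)^3)^(-1))^3) · q^4) · r^3) / r^2
= ((((((q^2)^3)^3)^(-3)) · q^4) · r^3) / r^2    [power of a power]
= (((((q^2)^3)^(-9)) · q^4) · r^3) / r^2    [power of a power]
= ((((q^2)^(-27)) · q^4) · r^3) / r^2    [power of a power]
= ((q^(-54) · q^4) · r^3) / r^2    [power of a power]
= (q^(-50) · r^3) / r^2    [product of powers]
= q^(-50)r    [quotient of powers]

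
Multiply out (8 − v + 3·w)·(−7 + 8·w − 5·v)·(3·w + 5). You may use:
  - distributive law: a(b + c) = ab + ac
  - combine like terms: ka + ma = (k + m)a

(8 − v + 3·w)·(−7 + 8·w − 5·v)·(3·w + 5)
= (−56 + 64·w − 40·v + 7·v − 8·v·w + 5·v² − 21·w + 24·w² − 15·v·w)·(3·w + 5)    [distributive law]
= (−56 + 43·w − 33·v − 23·v·w + 5·v² + 24·w²)·(3·w + 5)    [combine like terms]
= −168·w − 280 + 129·w² + 215·w − 99·v·w − 165·v − 69·v·w² − 115·v·w + 15·v²·w + 25·v² + 72·w³ + 120·w²    [distributive law]
= 47·w − 280 + 249·w² − 214·v·w − 165·v − 69·v·w² + 15·v²·w + 25·v² + 72·w³    [combine like terms]

47·w − 280 + 249·w² − 214·v·w − 165·v − 69·v·w² + 15·v²·w + 25·v² + 72·w³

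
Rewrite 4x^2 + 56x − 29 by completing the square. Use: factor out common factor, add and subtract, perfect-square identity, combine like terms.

4(x + 7)^2 − 225

4x^2 + 56x − 29
= 4(x^2 + 14x) − 29    [factor out 4 from the x-terms]
= 4(x^2 + 14x + 49 − 49) − 29    [add and subtract 49 inside the bracket]
= 4(x + 7)^2 − 196 − 29    [perfect-square identity]
= 4(x + 7)^2 − 225    [combine constants]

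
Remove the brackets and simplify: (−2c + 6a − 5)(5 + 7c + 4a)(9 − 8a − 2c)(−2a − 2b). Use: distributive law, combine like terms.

(−2c + 6a − 5)(5 + 7c + 4a)(9 − 8a − 2c)(−2a − 2b)
= (−10c − 14c² − 8ac + 30a + 42ac + 24a² − 25 − 35c − 20a)(9 − 8a − 2c)(−2a − 2b)    [distributive law]
= (−45c − 14c² + 34ac + 10a + 24a² − 25)(9 − 8a − 2c)(−2a − 2b)    [combine like terms]
= (−405c + 360ac + 90c² − 126c² + 112ac² + 28c³ + 306ac − 272a²c − 68ac² + 90a − 80a² − 20ac + 216a² − 192a³ − 48a²c − 225 + 200a + 50c)(−2a − 2b)    [distributive law]
= (−355c + 646ac − 36c² + 44ac² + 28c³ − 320a²c + 290a + 136a² − 192a³ − 225)(−2a − 2b)    [combine like terms]
= 710ac + 710bc − 1292a²c − 1292abc + 72ac² + 72bc² − 88a²c² − 88abc² − 56ac³ − 56bc³ + 640a³c + 640a²bc − 580a² − 580ab − 272a³ − 272a²b + 384a⁴ + 384a³b + 450a + 450b    [distributive law]

710ac + 710bc − 1292a²c − 1292abc + 72ac² + 72bc² − 88a²c² − 88abc² − 56ac³ − 56bc³ + 640a³c + 640a²bc − 580a² − 580ab − 272a³ − 272a²b + 384a⁴ + 384a³b + 450a + 450b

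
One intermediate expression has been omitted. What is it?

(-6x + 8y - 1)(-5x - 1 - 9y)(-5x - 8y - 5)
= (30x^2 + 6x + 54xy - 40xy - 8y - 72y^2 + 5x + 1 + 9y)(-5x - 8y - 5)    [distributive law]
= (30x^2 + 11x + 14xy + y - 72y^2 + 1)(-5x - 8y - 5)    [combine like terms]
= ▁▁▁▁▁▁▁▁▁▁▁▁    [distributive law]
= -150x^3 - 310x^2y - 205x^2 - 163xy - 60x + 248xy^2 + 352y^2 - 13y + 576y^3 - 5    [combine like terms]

After distributive law, the bracketed line is:

-150x^3 - 240x^2y - 150x^2 - 55x^2 - 88xy - 55x - 70x^2y - 112xy^2 - 70xy - 5xy - 8y^2 - 5y + 360xy^2 + 576y^3 + 360y^2 - 5x - 8y - 5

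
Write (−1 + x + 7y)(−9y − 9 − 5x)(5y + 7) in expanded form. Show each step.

−711y^2 − 333y + 63 − 328xy − 28x − 220xy^2 − 25x^2y − 35x^2 − 315y^3

(−1 + x + 7y)(−9y − 9 − 5x)(5y + 7)
= (9y + 9 + 5x − 9xy − 9x − 5x^2 − 63y^2 − 63y − 35xy)(5y + 7)    [distributive law]
= (−54y + 9 − 4x − 44xy − 5x^2 − 63y^2)(5y + 7)    [combine like terms]
= −270y^2 − 378y + 45y + 63 − 20xy − 28x − 220xy^2 − 308xy − 25x^2y − 35x^2 − 315y^3 − 441y^2    [distributive law]
= −711y^2 − 333y + 63 − 328xy − 28x − 220xy^2 − 25x^2y − 35x^2 − 315y^3    [combine like terms]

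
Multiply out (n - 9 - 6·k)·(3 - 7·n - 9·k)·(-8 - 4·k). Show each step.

-528·n - 528·k·n + 56·n² + 28·k·n² - 132·k²·n + 216 - 396·k - 684·k² - 216·k³

(n - 9 - 6·k)·(3 - 7·n - 9·k)·(-8 - 4·k)
= (3·n - 7·n² - 9·k·n - 27 + 63·n + 81·k - 18·k + 42·k·n + 54·k²)·(-8 - 4·k)    [distributive law]
= (66·n - 7·n² + 33·k·n - 27 + 63·k + 54·k²)·(-8 - 4·k)    [combine like terms]
= -528·n - 264·k·n + 56·n² + 28·k·n² - 264·k·n - 132·k²·n + 216 + 108·k - 504·k - 252·k² - 432·k² - 216·k³    [distributive law]
= -528·n - 528·k·n + 56·n² + 28·k·n² - 132·k²·n + 216 - 396·k - 684·k² - 216·k³    [combine like terms]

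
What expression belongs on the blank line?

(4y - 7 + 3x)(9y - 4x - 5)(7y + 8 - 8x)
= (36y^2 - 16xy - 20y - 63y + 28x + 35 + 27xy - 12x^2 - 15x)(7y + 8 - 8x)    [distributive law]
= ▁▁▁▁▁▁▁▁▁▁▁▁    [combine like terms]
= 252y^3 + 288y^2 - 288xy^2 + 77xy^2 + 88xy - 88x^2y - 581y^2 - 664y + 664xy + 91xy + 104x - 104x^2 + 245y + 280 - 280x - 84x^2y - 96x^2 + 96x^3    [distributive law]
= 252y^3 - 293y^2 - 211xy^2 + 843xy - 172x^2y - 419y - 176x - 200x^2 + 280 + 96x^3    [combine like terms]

Applying combine like terms to the line above:

(36y^2 + 11xy - 83y + 13x + 35 - 12x^2)(7y + 8 - 8x)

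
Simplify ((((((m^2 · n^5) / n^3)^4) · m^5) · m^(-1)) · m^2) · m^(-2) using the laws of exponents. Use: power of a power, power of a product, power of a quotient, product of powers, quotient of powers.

m^12·n^8

((((((m^2 · n^5) / n^3)^4) · m^5) · m^(-1)) · m^2) · m^(-2)
= ((((((m^2 · n^5)^4) / ((n^3)^4)) · m^5) · m^(-1)) · m^2) · m^(-2)    [power of a quotient]
= (((((((m^2)^4) · ((n^5)^4)) / ((n^3)^4)) · m^5) · m^(-1)) · m^2) · m^(-2)    [power of a product]
= (((((m^8 · ((n^5)^4)) / ((n^3)^4)) · m^5) · m^(-1)) · m^2) · m^(-2)    [power of a power]
= (((((m^8 · n^20) / ((n^3)^4)) · m^5) · m^(-1)) · m^2) · m^(-2)    [power of a power]
= (((((m^8 · n^20) / n^12) · m^5) · m^(-1)) · m^2) · m^(-2)    [power of a power]
= m^12·n^8    [quotient of powers; product of powers]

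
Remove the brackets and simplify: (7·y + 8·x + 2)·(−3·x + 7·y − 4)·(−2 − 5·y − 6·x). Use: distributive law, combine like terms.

(7·y + 8·x + 2)·(−3·x + 7·y − 4)·(−2 − 5·y − 6·x)
= (−21·x·y + 49·y^2 − 28·y − 24·x^2 + 56·x·y − 32·x − 6·x + 14·y − 8)·(−2 − 5·y − 6·x)    [distributive law]
= (35·x·y + 49·y^2 − 14·y − 24·x^2 − 38·x − 8)·(−2 − 5·y − 6·x)    [combine like terms]
= −70·x·y − 175·x·y^2 − 210·x^2·y − 98·y^2 − 245·y^3 − 294·x·y^2 + 28·y + 70·y^2 + 84·x·y + 48·x^2 + 120·x^2·y + 144·x^3 + 76·x + 190·x·y + 228·x^2 + 16 + 40·y + 48·x    [distributive law]
= 204·x·y − 469·x·y^2 − 90·x^2·y − 28·y^2 − 245·y^3 + 68·y + 276·x^2 + 144·x^3 + 124·x + 16    [combine like terms]

204·x·y − 469·x·y^2 − 90·x^2·y − 28·y^2 − 245·y^3 + 68·y + 276·x^2 + 144·x^3 + 124·x + 16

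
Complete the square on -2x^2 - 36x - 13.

-2x^2 - 36x - 13
= -2(x^2 + 18x) - 13    [factor out -2 from the x-terms]
= -2(x^2 + 18x + 81 - 81) - 13    [add and subtract 81 inside the bracket]
= -2(x + 9)^2 + 162 - 13    [perfect-square identity]
= -2(x + 9)^2 + 149    [combine constants]

-2(x + 9)^2 + 149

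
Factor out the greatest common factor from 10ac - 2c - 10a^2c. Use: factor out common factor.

10ac - 2c - 10a^2c
= 2(5ac - c - 5a^2c)    [factor out 2]
= 2c(5a - 1 - 5a^2)    [factor out c]

2c(5a - 1 - 5a^2)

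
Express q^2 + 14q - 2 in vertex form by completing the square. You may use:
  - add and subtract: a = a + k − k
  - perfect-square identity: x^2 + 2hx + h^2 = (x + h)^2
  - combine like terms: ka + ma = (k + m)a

(q + 7)^2 - 51

q^2 + 14q - 2
= q^2 + 14q + 49 - 49 - 2    [add and subtract 49]
= (q + 7)^2 - 49 - 2    [perfect-square identity]
= (q + 7)^2 - 51    [combine constants]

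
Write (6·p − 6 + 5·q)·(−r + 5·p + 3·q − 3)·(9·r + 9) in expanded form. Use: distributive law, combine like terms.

(6·p − 6 + 5·q)·(−r + 5·p + 3·q − 3)·(9·r + 9)
= (−6·p·r + 30·p^2 + 18·p·q − 18·p + 6·r − 30·p − 18·q + 18 − 5·q·r + 25·p·q + 15·q^2 − 15·q)·(9·r + 9)    [distributive law]
= (−6·p·r + 30·p^2 + 43·p·q − 48·p + 6·r − 33·q + 18 − 5·q·r + 15·q^2)·(9·r + 9)    [combine like terms]
= −54·p·r^2 − 54·p·r + 270·p^2·r + 270·p^2 + 387·p·q·r + 387·p·q − 432·p·r − 432·p + 54·r^2 + 54·r − 297·q·r − 297·q + 162·r + 162 − 45·q·r^2 − 45·q·r + 135·q^2·r + 135·q^2    [distributive law]
= −54·p·r^2 − 486·p·r + 270·p^2·r + 270·p^2 + 387·p·q·r + 387·p·q − 432·p + 54·r^2 + 216·r − 342·q·r − 297·q + 162 − 45·q·r^2 + 135·q^2·r + 135·q^2    [combine like terms]

−54·p·r^2 − 486·p·r + 270·p^2·r + 270·p^2 + 387·p·q·r + 387·p·q − 432·p + 54·r^2 + 216·r − 342·q·r − 297·q + 162 − 45·q·r^2 + 135·q^2·r + 135·q^2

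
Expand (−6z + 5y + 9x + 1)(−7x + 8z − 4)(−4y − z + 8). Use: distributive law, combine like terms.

−421xyz − 114xz^2 + 955xz + 152yz^2 + 48z^3 − 416z^2 + 212yz + 260z + 140xy^2 − 108xy − 160y^2z + 80y^2 − 144y + 252x^2y + 63x^2z − 504x^2 − 344x − 32

(−6z + 5y + 9x + 1)(−7x + 8z − 4)(−4y − z + 8)
= (42xz − 48z^2 + 24z − 35xy + 40yz − 20y − 63x^2 + 72xz − 36x − 7x + 8z − 4)(−4y − z + 8)    [distributive law]
= (114xz − 48z^2 + 32z − 35xy + 40yz − 20y − 63x^2 − 43x − 4)(−4y − z + 8)    [combine like terms]
= −456xyz − 114xz^2 + 912xz + 192yz^2 + 48z^3 − 384z^2 − 128yz − 32z^2 + 256z + 140xy^2 + 35xyz − 280xy − 160y^2z − 40yz^2 + 320yz + 80y^2 + 20yz − 160y + 252x^2y + 63x^2z − 504x^2 + 172xy + 43xz − 344x + 16y + 4z − 32    [distributive law]
= −421xyz − 114xz^2 + 955xz + 152yz^2 + 48z^3 − 416z^2 + 212yz + 260z + 140xy^2 − 108xy − 160y^2z + 80y^2 − 144y + 252x^2y + 63x^2z − 504x^2 − 344x − 32    [combine like terms]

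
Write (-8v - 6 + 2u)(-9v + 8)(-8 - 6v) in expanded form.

(-8v - 6 + 2u)(-9v + 8)(-8 - 6v)
= (72v² - 64v + 54v - 48 - 18uv + 16u)(-8 - 6v)    [distributive law]
= (72v² - 10v - 48 - 18uv + 16u)(-8 - 6v)    [combine like terms]
= -576v² - 432v³ + 80v + 60v² + 384 + 288v + 144uv + 108uv² - 128u - 96uv    [distributive law]
= -516v² - 432v³ + 368v + 384 + 48uv + 108uv² - 128u    [combine like terms]

-516v² - 432v³ + 368v + 384 + 48uv + 108uv² - 128u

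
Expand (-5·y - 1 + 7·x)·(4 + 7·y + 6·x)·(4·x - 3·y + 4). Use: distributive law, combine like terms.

-98·x·y - 59·y² - 96·y - 197·x·y² + 105·y³ - 50·x²·y + 72·x - 16 + 256·x² + 168·x³

(-5·y - 1 + 7·x)·(4 + 7·y + 6·x)·(4·x - 3·y + 4)
= (-20·y - 35·y² - 30·x·y - 4 - 7·y - 6·x + 28·x + 49·x·y + 42·x²)·(4·x - 3·y + 4)    [distributive law]
= (-27·y - 35·y² + 19·x·y - 4 + 22·x + 42·x²)·(4·x - 3·y + 4)    [combine like terms]
= -108·x·y + 81·y² - 108·y - 140·x·y² + 105·y³ - 140·y² + 76·x²·y - 57·x·y² + 76·x·y - 16·x + 12·y - 16 + 88·x² - 66·x·y + 88·x + 168·x³ - 126·x²·y + 168·x²    [distributive law]
= -98·x·y - 59·y² - 96·y - 197·x·y² + 105·y³ - 50·x²·y + 72·x - 16 + 256·x² + 168·x³    [combine like terms]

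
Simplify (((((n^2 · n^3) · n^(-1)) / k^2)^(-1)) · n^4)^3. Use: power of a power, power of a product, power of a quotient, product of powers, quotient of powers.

(((((n^2 · n^3) · n^(-1)) / k^2)^(-1)) · n^4)^3
= (((((n^2 · n^3) · n^(-1)) / k^2)^(-1))^3) · ((n^4)^3)    [power of a product]
= ((((n^2 · n^3) · n^(-1)) / k^2)^(-3)) · ((n^4)^3)    [power of a power]
= ((((n^2 · n^3) · n^(-1))^(-3)) / ((k^2)^(-3))) · ((n^4)^3)    [power of a quotient]
= ((((n^2 · n^3)^(-3)) · ((n^(-1))^(-3))) / ((k^2)^(-3))) · ((n^4)^3)    [power of a product]
= (((((n^2)^(-3)) · ((n^3)^(-3))) · ((n^(-1))^(-3))) / ((k^2)^(-3))) · ((n^4)^3)    [power of a product]
= (((n^(-6) · ((n^3)^(-3))) · ((n^(-1))^(-3))) / ((k^2)^(-3))) · ((n^4)^3)    [power of a power]
= (((n^(-6) · n^(-9)) · ((n^(-1))^(-3))) / ((k^2)^(-3))) · ((n^4)^3)    [power of a power]
= ((n^(-15) · ((n^(-1))^(-3))) / ((k^2)^(-3))) · ((n^4)^3)    [product of powers]
= ((n^(-15) · n^3) / ((k^2)^(-3))) · ((n^4)^3)    [power of a power]
= (n^(-12) / ((k^2)^(-3))) · ((n^4)^3)    [product of powers]
= (n^(-12) / k^(-6)) · ((n^4)^3)    [power of a power]
= (n^(-12) / k^(-6)) · n^12    [power of a power]
= k^6    [quotient of powers; product of powers]

k^6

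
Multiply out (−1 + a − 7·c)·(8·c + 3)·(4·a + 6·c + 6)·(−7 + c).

356·a·c + 1182·a·c² + 3378·c² + 1842·c³ + 1326·c − 42·a + 126 − 212·a²·c + 32·a²·c² − 176·a·c³ − 84·a² − 336·c⁴

(−1 + a − 7·c)·(8·c + 3)·(4·a + 6·c + 6)·(−7 + c)
= (−8·c − 3 + 8·a·c + 3·a − 56·c² − 21·c)·(4·a + 6·c + 6)·(−7 + c)    [distributive law]
= (−29·c − 3 + 8·a·c + 3·a − 56·c²)·(4·a + 6·c + 6)·(−7 + c)    [combine like terms]
= (−116·a·c − 174·c² − 174·c − 12·a − 18·c − 18 + 32·a²·c + 48·a·c² + 48·a·c + 12·a² + 18·a·c + 18·a − 224·a·c² − 336·c³ − 336·c²)·(−7 + c)    [distributive law]
= (−50·a·c − 510·c² − 192·c + 6·a − 18 + 32·a²·c − 176·a·c² + 12·a² − 336·c³)·(−7 + c)    [combine like terms]
= 350·a·c − 50·a·c² + 3570·c² − 510·c³ + 1344·c − 192·c² − 42·a + 6·a·c + 126 − 18·c − 224·a²·c + 32·a²·c² + 1232·a·c² − 176·a·c³ − 84·a² + 12·a²·c + 2352·c³ − 336·c⁴    [distributive law]
= 356·a·c + 1182·a·c² + 3378·c² + 1842·c³ + 1326·c − 42·a + 126 − 212·a²·c + 32·a²·c² − 176·a·c³ − 84·a² − 336·c⁴    [combine like terms]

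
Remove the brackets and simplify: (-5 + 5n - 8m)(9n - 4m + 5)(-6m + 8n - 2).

(-5 + 5n - 8m)(9n - 4m + 5)(-6m + 8n - 2)
= (-45n + 20m - 25 + 45n^2 - 20mn + 25n - 72mn + 32m^2 - 40m)(-6m + 8n - 2)    [distributive law]
= (-20n - 20m - 25 + 45n^2 - 92mn + 32m^2)(-6m + 8n - 2)    [combine like terms]
= 120mn - 160n^2 + 40n + 120m^2 - 160mn + 40m + 150m - 200n + 50 - 270mn^2 + 360n^3 - 90n^2 + 552m^2n - 736mn^2 + 184mn - 192m^3 + 256m^2n - 64m^2    [distributive law]
= 144mn - 250n^2 - 160n + 56m^2 + 190m + 50 - 1006mn^2 + 360n^3 + 808m^2n - 192m^3    [combine like terms]

144mn - 250n^2 - 160n + 56m^2 + 190m + 50 - 1006mn^2 + 360n^3 + 808m^2n - 192m^3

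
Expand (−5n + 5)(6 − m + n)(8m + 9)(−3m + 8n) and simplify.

(−5n + 5)(6 − m + n)(8m + 9)(−3m + 8n)
= (−30n + 5mn − 5n^2 + 30 − 5m + 5n)(8m + 9)(−3m + 8n)    [distributive law]
= (−25n + 5mn − 5n^2 + 30 − 5m)(8m + 9)(−3m + 8n)    [combine like terms]
= (−200mn − 225n + 40m^2n + 45mn − 40mn^2 − 45n^2 + 240m + 270 − 40m^2 − 45m)(−3m + 8n)    [distributive law]
= (−155mn − 225n + 40m^2n − 40mn^2 − 45n^2 + 195m + 270 − 40m^2)(−3m + 8n)    [combine like terms]
= 465m^2n − 1240mn^2 + 675mn − 1800n^2 − 120m^3n + 320m^2n^2 + 120m^2n^2 − 320mn^3 + 135mn^2 − 360n^3 − 585m^2 + 1560mn − 810m + 2160n + 120m^3 − 320m^2n    [distributive law]
= 145m^2n − 1105mn^2 + 2235mn − 1800n^2 − 120m^3n + 440m^2n^2 − 320mn^3 − 360n^3 − 585m^2 − 810m + 2160n + 120m^3    [combine like terms]

145m^2n − 1105mn^2 + 2235mn − 1800n^2 − 120m^3n + 440m^2n^2 − 320mn^3 − 360n^3 − 585m^2 − 810m + 2160n + 120m^3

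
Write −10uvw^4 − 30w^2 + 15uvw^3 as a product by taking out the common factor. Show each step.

5w^2(−2uvw^2 − 6 + 3uvw)

−10uvw^4 − 30w^2 + 15uvw^3
= 5(−2uvw^4 − 6w^2 + 3uvw^3)    [factor out 5]
= 5w^2(−2uvw^2 − 6 + 3uvw)    [factor out w^2]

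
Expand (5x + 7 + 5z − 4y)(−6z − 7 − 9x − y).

(5x + 7 + 5z − 4y)(−6z − 7 − 9x − y)
= −30xz − 35x − 45x^2 − 5xy − 42z − 49 − 63x − 7y − 30z^2 − 35z − 45xz − 5yz + 24yz + 28y + 36xy + 4y^2    [distributive law]
= −75xz − 98x − 45x^2 + 31xy − 77z − 49 + 21y − 30z^2 + 19yz + 4y^2    [combine like terms]

−75xz − 98x − 45x^2 + 31xy − 77z − 49 + 21y − 30z^2 + 19yz + 4y^2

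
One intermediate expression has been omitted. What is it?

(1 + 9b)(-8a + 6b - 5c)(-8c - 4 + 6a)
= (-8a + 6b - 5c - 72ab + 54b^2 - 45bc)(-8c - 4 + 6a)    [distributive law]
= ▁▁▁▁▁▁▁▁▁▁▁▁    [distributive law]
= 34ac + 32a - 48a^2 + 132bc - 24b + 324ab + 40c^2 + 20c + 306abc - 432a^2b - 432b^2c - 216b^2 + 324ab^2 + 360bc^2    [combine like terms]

Applying distributive law to the line above:

64ac + 32a - 48a^2 - 48bc - 24b + 36ab + 40c^2 + 20c - 30ac + 576abc + 288ab - 432a^2b - 432b^2c - 216b^2 + 324ab^2 + 360bc^2 + 180bc - 270abc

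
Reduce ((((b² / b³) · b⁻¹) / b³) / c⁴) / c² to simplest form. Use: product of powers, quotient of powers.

((((b² / b³) · b⁻¹) / b³) / c⁴) / c²
= (((b⁻¹ · b⁻¹) / b³) / c⁴) / c²    [quotient of powers]
= ((b⁻² / b³) / c⁴) / c²    [product of powers]
= (b⁻⁵ / c⁴) / c²    [quotient of powers]
= b⁻⁵·c⁻⁶    [quotient of powers; product of powers]

b⁻⁵·c⁻⁶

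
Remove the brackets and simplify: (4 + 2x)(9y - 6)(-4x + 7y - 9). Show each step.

(4 + 2x)(9y - 6)(-4x + 7y - 9)
= (36y - 24 + 18xy - 12x)(-4x + 7y - 9)    [distributive law]
= -144xy + 252y^2 - 324y + 96x - 168y + 216 - 72x^2y + 126xy^2 - 162xy + 48x^2 - 84xy + 108x    [distributive law]
= -390xy + 252y^2 - 492y + 204x + 216 - 72x^2y + 126xy^2 + 48x^2    [combine like terms]

-390xy + 252y^2 - 492y + 204x + 216 - 72x^2y + 126xy^2 + 48x^2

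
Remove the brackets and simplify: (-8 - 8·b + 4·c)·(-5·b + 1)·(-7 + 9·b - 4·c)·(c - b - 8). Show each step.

-684·b·c + 232·b^2 + 2312·b + 2680·b^2·c - 2888·b^3 - 576·b·c^2 + 24·c - 448 + 132·c^2 + 700·b^3·c - 360·b^4 - 420·b^2·c^2 + 80·b·c^3 - 16·c^3

(-8 - 8·b + 4·c)·(-5·b + 1)·(-7 + 9·b - 4·c)·(c - b - 8)
= (40·b - 8 + 40·b^2 - 8·b - 20·b·c + 4·c)·(-7 + 9·b - 4·c)·(c - b - 8)    [distributive law]
= (32·b - 8 + 40·b^2 - 20·b·c + 4·c)·(-7 + 9·b - 4·c)·(c - b - 8)    [combine like terms]
= (-224·b + 288·b^2 - 128·b·c + 56 - 72·b + 32·c - 280·b^2 + 360·b^3 - 160·b^2·c + 140·b·c - 180·b^2·c + 80·b·c^2 - 28·c + 36·b·c - 16·c^2)·(c - b - 8)    [distributive law]
= (-296·b + 8·b^2 + 48·b·c + 56 + 4·c + 360·b^3 - 340·b^2·c + 80·b·c^2 - 16·c^2)·(c - b - 8)    [combine like terms]
= -296·b·c + 296·b^2 + 2368·b + 8·b^2·c - 8·b^3 - 64·b^2 + 48·b·c^2 - 48·b^2·c - 384·b·c + 56·c - 56·b - 448 + 4·c^2 - 4·b·c - 32·c + 360·b^3·c - 360·b^4 - 2880·b^3 - 340·b^2·c^2 + 340·b^3·c + 2720·b^2·c + 80·b·c^3 - 80·b^2·c^2 - 640·b·c^2 - 16·c^3 + 16·b·c^2 + 128·c^2    [distributive law]
= -684·b·c + 232·b^2 + 2312·b + 2680·b^2·c - 2888·b^3 - 576·b·c^2 + 24·c - 448 + 132·c^2 + 700·b^3·c - 360·b^4 - 420·b^2·c^2 + 80·b·c^3 - 16·c^3    [combine like terms]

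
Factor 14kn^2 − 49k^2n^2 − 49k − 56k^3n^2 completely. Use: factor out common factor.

14kn^2 − 49k^2n^2 − 49k − 56k^3n^2
= 7(2kn^2 − 7k^2n^2 − 7k − 8k^3n^2)    [factor out 7]
= 7k(2n^2 − 7kn^2 − 7 − 8k^2n^2)    [factor out k]

7k(2n^2 − 7kn^2 − 7 − 8k^2n^2)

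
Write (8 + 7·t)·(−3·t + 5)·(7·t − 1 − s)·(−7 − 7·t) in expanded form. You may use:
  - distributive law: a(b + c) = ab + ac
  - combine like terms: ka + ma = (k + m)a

(8 + 7·t)·(−3·t + 5)·(7·t − 1 − s)·(−7 − 7·t)
= (−24·t + 40 − 21·t² + 35·t)·(7·t − 1 − s)·(−7 − 7·t)    [distributive law]
= (11·t + 40 − 21·t²)·(7·t − 1 − s)·(−7 − 7·t)    [combine like terms]
= (77·t² − 11·t − 11·s·t + 280·t − 40 − 40·s − 147·t³ + 21·t² + 21·s·t²)·(−7 − 7·t)    [distributive law]
= (98·t² + 269·t − 11·s·t − 40 − 40·s − 147·t³ + 21·s·t²)·(−7 − 7·t)    [combine like terms]
= −686·t² − 686·t³ − 1883·t − 1883·t² + 77·s·t + 77·s·t² + 280 + 280·t + 280·s + 280·s·t + 1029·t³ + 1029·t⁴ − 147·s·t² − 147·s·t³    [distributive law]
= −2569·t² + 343·t³ − 1603·t + 357·s·t − 70·s·t² + 280 + 280·s + 1029·t⁴ − 147·s·t³    [combine like terms]

−2569·t² + 343·t³ − 1603·t + 357·s·t − 70·s·t² + 280 + 280·s + 1029·t⁴ − 147·s·t³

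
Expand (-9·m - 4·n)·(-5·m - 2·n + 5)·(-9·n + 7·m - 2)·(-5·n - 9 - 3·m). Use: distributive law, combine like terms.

(-9·m - 4·n)·(-5·m - 2·n + 5)·(-9·n + 7·m - 2)·(-5·n - 9 - 3·m)
= (45·m² + 18·m·n - 45·m + 20·m·n + 8·n² - 20·n)·(-9·n + 7·m - 2)·(-5·n - 9 - 3·m)    [distributive law]
= (45·m² + 38·m·n - 45·m + 8·n² - 20·n)·(-9·n + 7·m - 2)·(-5·n - 9 - 3·m)    [combine like terms]
= (-405·m²·n + 315·m³ - 90·m² - 342·m·n² + 266·m²·n - 76·m·n + 405·m·n - 315·m² + 90·m - 72·n³ + 56·m·n² - 16·n² + 180·n² - 140·m·n + 40·n)·(-5·n - 9 - 3·m)    [distributive law]
= (-139·m²·n + 315·m³ - 405·m² - 286·m·n² + 189·m·n + 90·m - 72·n³ + 164·n² + 40·n)·(-5·n - 9 - 3·m)    [combine like terms]
= 695·m²·n² + 1251·m²·n + 417·m³·n - 1575·m³·n - 2835·m³ - 945·m⁴ + 2025·m²·n + 3645·m² + 1215·m³ + 1430·m·n³ + 2574·m·n² + 858·m²·n² - 945·m·n² - 1701·m·n - 567·m²·n - 450·m·n - 810·m - 270·m² + 360·n⁴ + 648·n³ + 216·m·n³ - 820·n³ - 1476·n² - 492·m·n² - 200·n² - 360·n - 120·m·n    [distributive law]
= 1553·m²·n² + 2709·m²·n - 1158·m³·n - 1620·m³ - 945·m⁴ + 3375·m² + 1646·m·n³ + 1137·m·n² - 2271·m·n - 810·m + 360·n⁴ - 172·n³ - 1676·n² - 360·n    [combine like terms]

1553·m²·n² + 2709·m²·n - 1158·m³·n - 1620·m³ - 945·m⁴ + 3375·m² + 1646·m·n³ + 1137·m·n² - 2271·m·n - 810·m + 360·n⁴ - 172·n³ - 1676·n² - 360·n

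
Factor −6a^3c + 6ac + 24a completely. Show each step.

6a(−a^2c + c + 4)

−6a^3c + 6ac + 24a
= 6(−a^3c + ac + 4a)    [factor out 6]
= 6a(−a^2c + c + 4)    [factor out a]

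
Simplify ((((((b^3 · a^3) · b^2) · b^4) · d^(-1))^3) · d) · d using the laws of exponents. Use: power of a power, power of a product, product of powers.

((((((b^3 · a^3) · b^2) · b^4) · d^(-1))^3) · d) · d
= ((((((b^3 · a^3) · b^2) · b^4)^3) · ((d^(-1))^3)) · d) · d    [power of a product]
= ((((((b^3 · a^3) · b^2)^3) · ((b^4)^3)) · ((d^(-1))^3)) · d) · d    [power of a product]
= ((((((b^3 · a^3)^3) · ((b^2)^3)) · ((b^4)^3)) · ((d^(-1))^3)) · d) · d    [power of a product]
= (((((((b^3)^3) · ((a^3)^3)) · ((b^2)^3)) · ((b^4)^3)) · ((d^(-1))^3)) · d) · d    [power of a product]
= (((((b^9 · ((a^3)^3)) · ((b^2)^3)) · ((b^4)^3)) · ((d^(-1))^3)) · d) · d    [power of a power]
= (((((b^9 · a^9) · ((b^2)^3)) · ((b^4)^3)) · ((d^(-1))^3)) · d) · d    [power of a power]
= (((((b^9 · a^9) · b^6) · ((b^4)^3)) · ((d^(-1))^3)) · d) · d    [power of a power]
= (((((b^9 · a^9) · b^6) · b^12) · ((d^(-1))^3)) · d) · d    [power of a power]
= (((((b^9 · a^9) · b^6) · b^12) · d^(-3)) · d) · d    [power of a power]
= a^9b^27d^(-1)    [product of powers]

a^9b^27d^(-1)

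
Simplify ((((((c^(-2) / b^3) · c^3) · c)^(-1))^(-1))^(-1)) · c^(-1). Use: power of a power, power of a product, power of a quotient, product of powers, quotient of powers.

((((((c^(-2) / b^3) · c^3) · c)^(-1))^(-1))^(-1)) · c^(-1)
= (((((c^(-2) / b^3) · c^3) · c)^(-1))^1) · c^(-1)    [power of a power]
= ((((c^(-2) / b^3) · c^3) · c)^(-1)) · c^(-1)    [power of a power]
= ((((c^(-2) / b^3) · c^3)^(-1)) · (c^(-1))) · c^(-1)    [power of a product]
= ((((c^(-2) / b^3)^(-1)) · ((c^3)^(-1))) · (c^(-1))) · c^(-1)    [power of a product]
= (((((c^(-2))^(-1)) / ((b^3)^(-1))) · ((c^3)^(-1))) · (c^(-1))) · c^(-1)    [power of a quotient]
= (((c^2 / ((b^3)^(-1))) · ((c^3)^(-1))) · (c^(-1))) · c^(-1)    [power of a power]
= (((c^2 / b^(-3)) · ((c^3)^(-1))) · (c^(-1))) · c^(-1)    [power of a power]
= (((c^2 / b^(-3)) · c^(-3)) · (c^(-1))) · c^(-1)    [power of a power]
= b^3c^(-3)    [quotient of powers; product of powers]

b^3c^(-3)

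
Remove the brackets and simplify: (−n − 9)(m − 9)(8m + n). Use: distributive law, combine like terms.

(−n − 9)(m − 9)(8m + n)
= (−mn + 9n − 9m + 81)(8m + n)    [distributive law]
= −8m^2n − mn^2 + 72mn + 9n^2 − 72m^2 − 9mn + 648m + 81n    [distributive law]
= −8m^2n − mn^2 + 63mn + 9n^2 − 72m^2 + 648m + 81n    [combine like terms]

−8m^2n − mn^2 + 63mn + 9n^2 − 72m^2 + 648m + 81n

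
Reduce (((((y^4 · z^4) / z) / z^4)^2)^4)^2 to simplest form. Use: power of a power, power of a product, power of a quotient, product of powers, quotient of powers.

y^64z^(-16)

(((((y^4 · z^4) / z) / z^4)^2)^4)^2
= ((((y^4 · z^4) / z) / z^4)^2)^8    [power of a power]
= (((y^4 · z^4) / z) / z^4)^16    [power of a power]
= (((y^4 · z^4) / z)^16) / ((z^4)^16)    [power of a quotient]
= (((y^4 · z^4)^16) / (z^16)) / ((z^4)^16)    [power of a quotient]
= ((((y^4)^16) · ((z^4)^16)) / (z^16)) / ((z^4)^16)    [power of a product]
= ((y^64 · ((z^4)^16)) / (z^16)) / ((z^4)^16)    [power of a power]
= ((y^64 · z^64) / (z^16)) / ((z^4)^16)    [power of a power]
= ((y^64 · z^64) / z^16) / z^64    [power of a power]
= y^64z^(-16)    [quotient of powers; product of powers]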